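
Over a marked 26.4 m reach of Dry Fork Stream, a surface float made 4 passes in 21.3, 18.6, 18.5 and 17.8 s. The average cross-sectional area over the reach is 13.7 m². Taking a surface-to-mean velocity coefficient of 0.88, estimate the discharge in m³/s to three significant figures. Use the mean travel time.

t̄ = (21.3 + 18.6 + 18.5 + 17.8) / 4 = 19.05 s
v_surface = L / t̄ = 26.4 / 19.05 = 1.386 m/s
v_mean = 0.88 × 1.386 = 1.220 m/s
Q = A × v_mean = 13.7 × 1.220 = 16.71 m³/s

16.7 m³/s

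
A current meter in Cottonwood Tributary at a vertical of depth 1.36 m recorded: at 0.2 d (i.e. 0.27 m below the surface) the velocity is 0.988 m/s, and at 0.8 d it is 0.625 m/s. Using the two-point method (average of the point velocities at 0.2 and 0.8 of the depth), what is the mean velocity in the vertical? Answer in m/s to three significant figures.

v̄ = (0.988 + 0.625) / 2 = 0.8065 m/s

0.807 m/s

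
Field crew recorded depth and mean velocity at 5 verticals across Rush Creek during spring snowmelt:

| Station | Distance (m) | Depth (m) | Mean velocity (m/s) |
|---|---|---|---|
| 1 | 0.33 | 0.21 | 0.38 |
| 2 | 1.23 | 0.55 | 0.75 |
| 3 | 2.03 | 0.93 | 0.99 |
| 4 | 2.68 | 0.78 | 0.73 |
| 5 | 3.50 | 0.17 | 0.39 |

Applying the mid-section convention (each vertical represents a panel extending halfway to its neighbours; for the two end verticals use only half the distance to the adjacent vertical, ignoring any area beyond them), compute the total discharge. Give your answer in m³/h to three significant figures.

5400 m³/h

w_1 = (1.23 − 0.33)/2 = 0.45 m; q_1 = 0.38 × 0.21 × 0.45 = 0.03591 m³/s
w_2 = (2.03 − 0.33)/2 = 0.85 m; q_2 = 0.75 × 0.55 × 0.85 = 0.3506 m³/s
w_3 = (2.68 − 1.23)/2 = 0.725 m; q_3 = 0.99 × 0.93 × 0.725 = 0.6675 m³/s
w_4 = (3.50 − 2.03)/2 = 0.735 m; q_4 = 0.73 × 0.78 × 0.735 = 0.4185 m³/s
w_5 = (3.50 − 2.68)/2 = 0.41 m; q_5 = 0.39 × 0.17 × 0.41 = 0.02718 m³/s
Q = Σ qᵢ = 1.500 m³/s
= 1.500 × 3600 = 5399 m³/h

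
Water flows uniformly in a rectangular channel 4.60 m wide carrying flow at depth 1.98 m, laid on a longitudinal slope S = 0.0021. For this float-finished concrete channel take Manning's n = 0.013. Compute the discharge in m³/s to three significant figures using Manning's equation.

33.5 m³/s

A = b·y = 4.60 × 1.98 = 9.108 m²
P = b + 2y = 4.60 + 2×1.98 = 8.560 m
R = A/P = 9.108/8.560 = 1.064 m
Q = (1/n)·A·R^(2/3)·S^(1/2) = (1/0.013) × 9.108 × 1.064^(2/3) × 0.0021^(1/2) = 33.46 m³/s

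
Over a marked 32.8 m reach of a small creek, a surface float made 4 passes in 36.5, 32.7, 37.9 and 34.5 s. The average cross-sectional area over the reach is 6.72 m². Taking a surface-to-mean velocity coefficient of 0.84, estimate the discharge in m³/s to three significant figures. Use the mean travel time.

t̄ = (36.5 + 32.7 + 37.9 + 34.5) / 4 = 35.4 s
v_surface = L / t̄ = 32.8 / 35.4 = 0.9266 m/s
v_mean = 0.84 × 0.9266 = 0.7783 m/s
Q = A × v_mean = 6.72 × 0.7783 = 5.230 m³/s

5.23 m³/s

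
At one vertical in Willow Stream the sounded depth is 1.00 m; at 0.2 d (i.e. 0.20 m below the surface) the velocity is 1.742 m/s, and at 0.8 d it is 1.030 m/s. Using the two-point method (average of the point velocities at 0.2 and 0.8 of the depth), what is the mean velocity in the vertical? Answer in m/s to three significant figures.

v̄ = (1.742 + 1.030) / 2 = 1.386 m/s

1.39 m/s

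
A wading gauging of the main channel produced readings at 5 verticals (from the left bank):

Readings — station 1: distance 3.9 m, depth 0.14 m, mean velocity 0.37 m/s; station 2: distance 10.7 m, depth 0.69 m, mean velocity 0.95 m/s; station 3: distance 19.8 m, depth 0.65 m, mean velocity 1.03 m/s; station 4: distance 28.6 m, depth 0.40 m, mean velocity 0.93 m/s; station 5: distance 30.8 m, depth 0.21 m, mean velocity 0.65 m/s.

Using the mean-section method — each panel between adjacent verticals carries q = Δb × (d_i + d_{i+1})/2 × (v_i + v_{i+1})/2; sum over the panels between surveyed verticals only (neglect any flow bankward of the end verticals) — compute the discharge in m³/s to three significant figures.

Panel 1-2: Δb = 6.8 m, d̄ = (0.14+0.69)/2 = 0.415, v̄ = (0.37+0.95)/2 = 0.66 → q = 6.8×0.415×0.66 = 1.863 m³/s
Panel 2-3: Δb = 9.1 m, d̄ = (0.69+0.65)/2 = 0.67, v̄ = (0.95+1.03)/2 = 0.99 → q = 9.1×0.67×0.99 = 6.036 m³/s
Panel 3-4: Δb = 8.8 m, d̄ = (0.65+0.40)/2 = 0.525, v̄ = (1.03+0.93)/2 = 0.98 → q = 8.8×0.525×0.98 = 4.528 m³/s
Panel 4-5: Δb = 2.2 m, d̄ = (0.40+0.21)/2 = 0.305, v̄ = (0.93+0.65)/2 = 0.79 → q = 2.2×0.305×0.79 = 0.5301 m³/s
Q = Σ q = 12.96 m³/s

13.0 m³/s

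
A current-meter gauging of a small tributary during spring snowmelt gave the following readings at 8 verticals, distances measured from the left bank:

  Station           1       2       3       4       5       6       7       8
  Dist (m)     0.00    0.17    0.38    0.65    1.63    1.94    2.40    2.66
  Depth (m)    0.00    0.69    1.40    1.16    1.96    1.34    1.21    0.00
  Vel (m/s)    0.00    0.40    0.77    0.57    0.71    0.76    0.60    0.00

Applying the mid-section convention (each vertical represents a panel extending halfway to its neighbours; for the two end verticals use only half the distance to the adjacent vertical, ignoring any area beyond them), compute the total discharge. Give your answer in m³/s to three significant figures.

2.28 m³/s

w_2 = (0.38 − 0.00)/2 = 0.19 m; q_2 = 0.40 × 0.69 × 0.19 = 0.05244 m³/s
w_3 = (0.65 − 0.17)/2 = 0.24 m; q_3 = 0.77 × 1.40 × 0.24 = 0.2587 m³/s
w_4 = (1.63 − 0.38)/2 = 0.625 m; q_4 = 0.57 × 1.16 × 0.625 = 0.4133 m³/s
w_5 = (1.94 − 0.65)/2 = 0.645 m; q_5 = 0.71 × 1.96 × 0.645 = 0.8976 m³/s
w_6 = (2.40 − 1.63)/2 = 0.385 m; q_6 = 0.76 × 1.34 × 0.385 = 0.3921 m³/s
w_7 = (2.66 − 1.94)/2 = 0.36 m; q_7 = 0.60 × 1.21 × 0.36 = 0.2614 m³/s
Stations 1, 8 contribute zero (depth or velocity is 0).
Q = Σ qᵢ = 2.275 m³/s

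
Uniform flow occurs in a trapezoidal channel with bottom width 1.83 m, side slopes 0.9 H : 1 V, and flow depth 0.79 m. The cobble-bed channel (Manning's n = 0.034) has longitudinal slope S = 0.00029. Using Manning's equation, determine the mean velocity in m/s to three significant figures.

0.319 m/s

A = (b + z·y)·y = (1.83 + 0.9×0.79)×0.79 = 2.007 m²
P = b + 2y√(1+z²) = 1.83 + 2×0.79×√(1+0.9²) = 3.956 m
R = A/P = 2.007/3.956 = 0.5075 m
Q = (1/n)·A·R^(2/3)·S^(1/2) = (1/0.034) × 2.007 × 0.5075^(2/3) × 0.00029^(1/2) = 0.6397 m³/s
V = Q/A = 0.6397/2.007 = 0.3187 m/s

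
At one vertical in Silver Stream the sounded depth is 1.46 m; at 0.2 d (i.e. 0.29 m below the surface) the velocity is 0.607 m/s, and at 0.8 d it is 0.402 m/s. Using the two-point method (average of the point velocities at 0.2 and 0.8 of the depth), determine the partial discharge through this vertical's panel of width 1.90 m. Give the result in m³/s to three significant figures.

1.40 m³/s

v̄ = (0.607 + 0.402) / 2 = 0.5045 m/s
q = v̄ × d × w = 0.5045 × 1.46 × 1.90 = 1.399 m³/s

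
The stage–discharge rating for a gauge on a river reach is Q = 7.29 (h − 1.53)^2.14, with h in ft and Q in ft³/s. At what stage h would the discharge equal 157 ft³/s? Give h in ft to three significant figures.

5.73 ft

h − h₀ = (Q/C)^(1/b) = (157/7.29)^(1/2.14) = 4.197 ft
h = 1.53 + 4.197 = 5.727 ft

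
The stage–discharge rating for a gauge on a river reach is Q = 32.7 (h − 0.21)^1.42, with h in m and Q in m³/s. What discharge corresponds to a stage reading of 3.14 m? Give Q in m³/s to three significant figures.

Q = 32.7 × (3.14 − 0.21)^1.42 = 32.7 × 2.93^1.42 = 150.5 m³/s

150 m³/s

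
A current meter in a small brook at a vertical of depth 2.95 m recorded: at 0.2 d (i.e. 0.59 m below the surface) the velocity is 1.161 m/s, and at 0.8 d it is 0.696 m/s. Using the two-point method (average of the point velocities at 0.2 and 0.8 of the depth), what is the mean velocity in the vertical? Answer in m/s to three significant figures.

v̄ = (1.161 + 0.696) / 2 = 0.9285 m/s

0.929 m/s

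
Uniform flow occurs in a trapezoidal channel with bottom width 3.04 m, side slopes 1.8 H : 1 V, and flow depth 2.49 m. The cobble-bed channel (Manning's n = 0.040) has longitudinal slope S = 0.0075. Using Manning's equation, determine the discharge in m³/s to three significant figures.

A = (b + z·y)·y = (3.04 + 1.8×2.49)×2.49 = 18.73 m²
P = b + 2y√(1+z²) = 3.04 + 2×2.49×√(1+1.8²) = 13.29 m
R = A/P = 18.73/13.29 = 1.409 m
Q = (1/n)·A·R^(2/3)·S^(1/2) = (1/0.040) × 18.73 × 1.409^(2/3) × 0.0075^(1/2) = 50.96 m³/s

51.0 m³/s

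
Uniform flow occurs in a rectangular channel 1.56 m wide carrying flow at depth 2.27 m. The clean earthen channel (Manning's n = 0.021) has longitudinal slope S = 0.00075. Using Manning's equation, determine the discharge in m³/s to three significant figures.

A = b·y = 1.56 × 2.27 = 3.541 m²
P = b + 2y = 1.56 + 2×2.27 = 6.100 m
R = A/P = 3.541/6.100 = 0.5805 m
Q = (1/n)·A·R^(2/3)·S^(1/2) = (1/0.021) × 3.541 × 0.5805^(2/3) × 0.00075^(1/2) = 3.214 m³/s

3.21 m³/s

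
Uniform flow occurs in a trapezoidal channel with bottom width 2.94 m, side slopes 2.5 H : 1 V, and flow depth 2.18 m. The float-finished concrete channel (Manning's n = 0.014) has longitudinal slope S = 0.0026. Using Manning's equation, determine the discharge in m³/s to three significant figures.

77.1 m³/s

A = (b + z·y)·y = (2.94 + 2.5×2.18)×2.18 = 18.29 m²
P = b + 2y√(1+z²) = 2.94 + 2×2.18×√(1+2.5²) = 14.68 m
R = A/P = 18.29/14.68 = 1.246 m
Q = (1/n)·A·R^(2/3)·S^(1/2) = (1/0.014) × 18.29 × 1.246^(2/3) × 0.0026^(1/2) = 77.13 m³/s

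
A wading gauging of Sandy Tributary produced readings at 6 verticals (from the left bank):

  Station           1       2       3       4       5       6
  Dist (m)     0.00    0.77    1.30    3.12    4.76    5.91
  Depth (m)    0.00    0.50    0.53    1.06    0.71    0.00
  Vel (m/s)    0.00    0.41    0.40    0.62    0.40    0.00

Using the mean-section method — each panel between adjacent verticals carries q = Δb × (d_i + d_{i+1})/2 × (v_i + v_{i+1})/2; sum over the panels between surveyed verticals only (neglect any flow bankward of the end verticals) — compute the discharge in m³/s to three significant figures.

1.71 m³/s

Panel 1-2: Δb = 0.77 m, d̄ = (0.00+0.50)/2 = 0.25, v̄ = (0.00+0.41)/2 = 0.205 → q = 0.77×0.25×0.205 = 0.03946 m³/s
Panel 2-3: Δb = 0.53 m, d̄ = (0.50+0.53)/2 = 0.515, v̄ = (0.41+0.40)/2 = 0.405 → q = 0.53×0.515×0.405 = 0.1105 m³/s
Panel 3-4: Δb = 1.82 m, d̄ = (0.53+1.06)/2 = 0.795, v̄ = (0.40+0.62)/2 = 0.51 → q = 1.82×0.795×0.51 = 0.7379 m³/s
Panel 4-5: Δb = 1.64 m, d̄ = (1.06+0.71)/2 = 0.885, v̄ = (0.62+0.40)/2 = 0.51 → q = 1.64×0.885×0.51 = 0.7402 m³/s
Panel 5-6: Δb = 1.15 m, d̄ = (0.71+0.00)/2 = 0.355, v̄ = (0.40+0.00)/2 = 0.2 → q = 1.15×0.355×0.2 = 0.08165 m³/s
Q = Σ q = 1.710 m³/s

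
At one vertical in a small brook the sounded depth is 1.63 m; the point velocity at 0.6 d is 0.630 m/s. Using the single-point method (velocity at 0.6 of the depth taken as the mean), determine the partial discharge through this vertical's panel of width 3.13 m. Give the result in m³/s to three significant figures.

3.21 m³/s

v̄ = v₀.₆ = 0.630 m/s
q = v̄ × d × w = 0.6300 × 1.63 × 3.13 = 3.214 m³/s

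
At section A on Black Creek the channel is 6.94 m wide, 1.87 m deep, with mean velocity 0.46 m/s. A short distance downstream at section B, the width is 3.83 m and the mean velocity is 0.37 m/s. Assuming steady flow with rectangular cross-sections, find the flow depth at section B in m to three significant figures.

Q = A₁V₁ = (6.94×1.87) × 0.46 = 5.970 m³/s
d₂ = Q/(b₂ V₂) = 5.970/(3.83×0.37) = 4.213 m

4.21 m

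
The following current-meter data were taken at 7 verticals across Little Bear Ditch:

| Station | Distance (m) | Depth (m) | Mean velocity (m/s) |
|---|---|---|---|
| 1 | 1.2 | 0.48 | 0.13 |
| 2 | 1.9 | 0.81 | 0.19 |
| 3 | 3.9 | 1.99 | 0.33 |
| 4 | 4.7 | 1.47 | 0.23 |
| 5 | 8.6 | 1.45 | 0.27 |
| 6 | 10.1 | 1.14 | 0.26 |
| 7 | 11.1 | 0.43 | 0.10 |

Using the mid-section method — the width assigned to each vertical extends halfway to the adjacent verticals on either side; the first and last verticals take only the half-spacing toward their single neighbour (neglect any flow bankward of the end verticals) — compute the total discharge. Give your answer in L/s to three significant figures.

w_1 = (1.9 − 1.2)/2 = 0.35 m; q_1 = 0.13 × 0.48 × 0.35 = 0.02184 m³/s
w_2 = (3.9 − 1.2)/2 = 1.35 m; q_2 = 0.19 × 0.81 × 1.35 = 0.2078 m³/s
w_3 = (4.7 − 1.9)/2 = 1.4 m; q_3 = 0.33 × 1.99 × 1.4 = 0.9194 m³/s
w_4 = (8.6 − 3.9)/2 = 2.35 m; q_4 = 0.23 × 1.47 × 2.35 = 0.7945 m³/s
w_5 = (10.1 − 4.7)/2 = 2.7 m; q_5 = 0.27 × 1.45 × 2.7 = 1.057 m³/s
w_6 = (11.1 − 8.6)/2 = 1.25 m; q_6 = 0.26 × 1.14 × 1.25 = 0.3705 m³/s
w_7 = (11.1 − 10.1)/2 = 0.5 m; q_7 = 0.10 × 0.43 × 0.5 = 0.02150 m³/s
Q = Σ qᵢ = 3.393 m³/s
= 3.393 × 1000 = 3393 L/s

3390 L/s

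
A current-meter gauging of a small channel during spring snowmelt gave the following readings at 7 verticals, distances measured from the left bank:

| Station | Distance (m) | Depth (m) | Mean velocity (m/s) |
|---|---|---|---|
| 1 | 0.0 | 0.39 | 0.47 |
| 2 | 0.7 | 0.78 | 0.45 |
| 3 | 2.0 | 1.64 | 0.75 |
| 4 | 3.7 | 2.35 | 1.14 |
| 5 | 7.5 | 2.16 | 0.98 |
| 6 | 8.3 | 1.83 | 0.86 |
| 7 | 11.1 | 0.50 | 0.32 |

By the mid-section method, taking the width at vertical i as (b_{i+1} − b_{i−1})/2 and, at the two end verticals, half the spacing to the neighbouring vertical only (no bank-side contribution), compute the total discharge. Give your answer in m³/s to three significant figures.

w_1 = (0.7 − 0.0)/2 = 0.35 m; q_1 = 0.47 × 0.39 × 0.35 = 0.06416 m³/s
w_2 = (2.0 − 0.0)/2 = 1 m; q_2 = 0.45 × 0.78 × 1 = 0.3510 m³/s
w_3 = (3.7 − 0.7)/2 = 1.5 m; q_3 = 0.75 × 1.64 × 1.5 = 1.845 m³/s
w_4 = (7.5 − 2.0)/2 = 2.75 m; q_4 = 1.14 × 2.35 × 2.75 = 7.367 m³/s
w_5 = (8.3 − 3.7)/2 = 2.3 m; q_5 = 0.98 × 2.16 × 2.3 = 4.869 m³/s
w_6 = (11.1 − 7.5)/2 = 1.8 m; q_6 = 0.86 × 1.83 × 1.8 = 2.833 m³/s
w_7 = (11.1 − 8.3)/2 = 1.4 m; q_7 = 0.32 × 0.50 × 1.4 = 0.2240 m³/s
Q = Σ qᵢ = 17.55 m³/s

17.6 m³/s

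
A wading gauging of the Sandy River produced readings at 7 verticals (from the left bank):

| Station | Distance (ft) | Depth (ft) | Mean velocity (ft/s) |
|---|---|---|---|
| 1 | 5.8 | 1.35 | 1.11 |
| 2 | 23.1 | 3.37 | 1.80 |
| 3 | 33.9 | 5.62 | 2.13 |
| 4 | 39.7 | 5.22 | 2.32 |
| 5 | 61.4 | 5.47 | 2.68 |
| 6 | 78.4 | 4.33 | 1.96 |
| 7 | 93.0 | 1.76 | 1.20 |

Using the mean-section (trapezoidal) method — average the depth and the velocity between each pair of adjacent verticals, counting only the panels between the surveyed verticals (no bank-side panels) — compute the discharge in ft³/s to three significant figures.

Panel 1-2: Δb = 17.3 ft, d̄ = (1.35+3.37)/2 = 2.36, v̄ = (1.11+1.80)/2 = 1.455 → q = 17.3×2.36×1.455 = 59.40 ft³/s
Panel 2-3: Δb = 10.8 ft, d̄ = (3.37+5.62)/2 = 4.495, v̄ = (1.80+2.13)/2 = 1.965 → q = 10.8×4.495×1.965 = 95.39 ft³/s
Panel 3-4: Δb = 5.8 ft, d̄ = (5.62+5.22)/2 = 5.42, v̄ = (2.13+2.32)/2 = 2.225 → q = 5.8×5.42×2.225 = 69.95 ft³/s
Panel 4-5: Δb = 21.7 ft, d̄ = (5.22+5.47)/2 = 5.345, v̄ = (2.32+2.68)/2 = 2.5 → q = 21.7×5.345×2.5 = 290.0 ft³/s
Panel 5-6: Δb = 17 ft, d̄ = (5.47+4.33)/2 = 4.9, v̄ = (2.68+1.96)/2 = 2.32 → q = 17×4.9×2.32 = 193.3 ft³/s
Panel 6-7: Δb = 14.6 ft, d̄ = (4.33+1.76)/2 = 3.045, v̄ = (1.96+1.20)/2 = 1.58 → q = 14.6×3.045×1.58 = 70.24 ft³/s
Q = Σ q = 778.2 ft³/s

778 ft³/s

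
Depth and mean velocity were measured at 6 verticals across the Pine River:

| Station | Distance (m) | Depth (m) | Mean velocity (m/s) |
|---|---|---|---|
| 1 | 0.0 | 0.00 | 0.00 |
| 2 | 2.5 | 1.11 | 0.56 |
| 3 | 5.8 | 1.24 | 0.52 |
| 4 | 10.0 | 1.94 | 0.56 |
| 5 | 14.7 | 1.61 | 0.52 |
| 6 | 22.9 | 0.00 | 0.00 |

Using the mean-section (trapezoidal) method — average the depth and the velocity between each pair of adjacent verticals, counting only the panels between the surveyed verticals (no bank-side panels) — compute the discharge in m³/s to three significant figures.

Panel 1-2: Δb = 2.5 m, d̄ = (0.00+1.11)/2 = 0.555, v̄ = (0.00+0.56)/2 = 0.28 → q = 2.5×0.555×0.28 = 0.3885 m³/s
Panel 2-3: Δb = 3.3 m, d̄ = (1.11+1.24)/2 = 1.175, v̄ = (0.56+0.52)/2 = 0.54 → q = 3.3×1.175×0.54 = 2.094 m³/s
Panel 3-4: Δb = 4.2 m, d̄ = (1.24+1.94)/2 = 1.59, v̄ = (0.52+0.56)/2 = 0.54 → q = 4.2×1.59×0.54 = 3.606 m³/s
Panel 4-5: Δb = 4.7 m, d̄ = (1.94+1.61)/2 = 1.775, v̄ = (0.56+0.52)/2 = 0.54 → q = 4.7×1.775×0.54 = 4.505 m³/s
Panel 5-6: Δb = 8.2 m, d̄ = (1.61+0.00)/2 = 0.805, v̄ = (0.52+0.00)/2 = 0.26 → q = 8.2×0.805×0.26 = 1.716 m³/s
Q = Σ q = 12.31 m³/s

12.3 m³/s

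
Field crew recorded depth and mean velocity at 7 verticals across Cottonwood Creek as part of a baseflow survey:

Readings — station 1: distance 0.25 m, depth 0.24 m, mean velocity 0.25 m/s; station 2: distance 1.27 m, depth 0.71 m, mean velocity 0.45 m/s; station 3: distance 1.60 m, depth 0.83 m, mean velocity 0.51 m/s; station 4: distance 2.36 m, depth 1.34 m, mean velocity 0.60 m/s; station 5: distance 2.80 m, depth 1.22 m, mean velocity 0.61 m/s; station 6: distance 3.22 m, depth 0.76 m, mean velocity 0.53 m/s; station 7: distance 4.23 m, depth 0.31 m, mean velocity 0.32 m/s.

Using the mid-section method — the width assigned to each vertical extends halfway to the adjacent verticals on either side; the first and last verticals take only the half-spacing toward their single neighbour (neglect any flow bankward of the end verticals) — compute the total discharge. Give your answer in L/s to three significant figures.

1620 L/s

w_1 = (1.27 − 0.25)/2 = 0.51 m; q_1 = 0.25 × 0.24 × 0.51 = 0.03060 m³/s
w_2 = (1.60 − 0.25)/2 = 0.675 m; q_2 = 0.45 × 0.71 × 0.675 = 0.2157 m³/s
w_3 = (2.36 − 1.27)/2 = 0.545 m; q_3 = 0.51 × 0.83 × 0.545 = 0.2307 m³/s
w_4 = (2.80 − 1.60)/2 = 0.6 m; q_4 = 0.60 × 1.34 × 0.6 = 0.4824 m³/s
w_5 = (3.22 − 2.36)/2 = 0.43 m; q_5 = 0.61 × 1.22 × 0.43 = 0.3200 m³/s
w_6 = (4.23 − 2.80)/2 = 0.715 m; q_6 = 0.53 × 0.76 × 0.715 = 0.2880 m³/s
w_7 = (4.23 − 3.22)/2 = 0.505 m; q_7 = 0.32 × 0.31 × 0.505 = 0.05010 m³/s
Q = Σ qᵢ = 1.617 m³/s
= 1.617 × 1000 = 1617 L/s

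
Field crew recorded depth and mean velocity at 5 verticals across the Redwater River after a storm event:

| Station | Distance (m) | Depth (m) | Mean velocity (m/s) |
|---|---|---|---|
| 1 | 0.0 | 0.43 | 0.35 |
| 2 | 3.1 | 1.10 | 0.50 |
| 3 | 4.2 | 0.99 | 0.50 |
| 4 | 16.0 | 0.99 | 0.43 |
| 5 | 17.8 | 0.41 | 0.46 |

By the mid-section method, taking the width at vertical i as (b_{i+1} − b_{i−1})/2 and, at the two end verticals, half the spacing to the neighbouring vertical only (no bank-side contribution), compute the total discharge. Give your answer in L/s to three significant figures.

w_1 = (3.1 − 0.0)/2 = 1.55 m; q_1 = 0.35 × 0.43 × 1.55 = 0.2333 m³/s
w_2 = (4.2 − 0.0)/2 = 2.1 m; q_2 = 0.50 × 1.10 × 2.1 = 1.155 m³/s
w_3 = (16.0 − 3.1)/2 = 6.45 m; q_3 = 0.50 × 0.99 × 6.45 = 3.193 m³/s
w_4 = (17.8 − 4.2)/2 = 6.8 m; q_4 = 0.43 × 0.99 × 6.8 = 2.895 m³/s
w_5 = (17.8 − 16.0)/2 = 0.9 m; q_5 = 0.46 × 0.41 × 0.9 = 0.1697 m³/s
Q = Σ qᵢ = 7.646 m³/s
= 7.646 × 1000 = 7646 L/s

7650 L/s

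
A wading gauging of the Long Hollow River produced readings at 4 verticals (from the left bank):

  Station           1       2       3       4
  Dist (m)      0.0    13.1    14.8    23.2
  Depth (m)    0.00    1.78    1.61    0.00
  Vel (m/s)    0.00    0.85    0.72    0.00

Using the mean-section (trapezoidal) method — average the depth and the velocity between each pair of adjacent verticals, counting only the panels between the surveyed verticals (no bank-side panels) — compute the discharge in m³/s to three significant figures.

9.65 m³/s

Panel 1-2: Δb = 13.1 m, d̄ = (0.00+1.78)/2 = 0.89, v̄ = (0.00+0.85)/2 = 0.425 → q = 13.1×0.89×0.425 = 4.955 m³/s
Panel 2-3: Δb = 1.7 m, d̄ = (1.78+1.61)/2 = 1.695, v̄ = (0.85+0.72)/2 = 0.785 → q = 1.7×1.695×0.785 = 2.262 m³/s
Panel 3-4: Δb = 8.4 m, d̄ = (1.61+0.00)/2 = 0.805, v̄ = (0.72+0.00)/2 = 0.36 → q = 8.4×0.805×0.36 = 2.434 m³/s
Q = Σ q = 9.651 m³/s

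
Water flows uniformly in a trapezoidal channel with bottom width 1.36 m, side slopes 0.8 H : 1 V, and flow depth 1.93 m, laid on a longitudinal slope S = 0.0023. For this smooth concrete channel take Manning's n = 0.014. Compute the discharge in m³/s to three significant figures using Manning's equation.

17.8 m³/s

A = (b + z·y)·y = (1.36 + 0.8×1.93)×1.93 = 5.605 m²
P = b + 2y√(1+z²) = 1.36 + 2×1.93×√(1+0.8²) = 6.303 m
R = A/P = 5.605/6.303 = 0.8892 m
Q = (1/n)·A·R^(2/3)·S^(1/2) = (1/0.014) × 5.605 × 0.8892^(2/3) × 0.0023^(1/2) = 17.75 m³/s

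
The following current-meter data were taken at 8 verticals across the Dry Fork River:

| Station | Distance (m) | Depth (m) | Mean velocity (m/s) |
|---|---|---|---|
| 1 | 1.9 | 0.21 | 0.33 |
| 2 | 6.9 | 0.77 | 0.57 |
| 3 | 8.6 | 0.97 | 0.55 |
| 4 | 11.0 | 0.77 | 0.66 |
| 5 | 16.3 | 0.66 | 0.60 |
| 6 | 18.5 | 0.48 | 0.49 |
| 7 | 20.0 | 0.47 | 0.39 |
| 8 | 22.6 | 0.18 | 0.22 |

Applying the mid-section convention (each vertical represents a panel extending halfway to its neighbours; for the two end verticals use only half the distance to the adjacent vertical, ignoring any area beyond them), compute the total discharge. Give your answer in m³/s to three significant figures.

w_1 = (6.9 − 1.9)/2 = 2.5 m; q_1 = 0.33 × 0.21 × 2.5 = 0.1733 m³/s
w_2 = (8.6 − 1.9)/2 = 3.35 m; q_2 = 0.57 × 0.77 × 3.35 = 1.470 m³/s
w_3 = (11.0 − 6.9)/2 = 2.05 m; q_3 = 0.55 × 0.97 × 2.05 = 1.094 m³/s
w_4 = (16.3 − 8.6)/2 = 3.85 m; q_4 = 0.66 × 0.77 × 3.85 = 1.957 m³/s
w_5 = (18.5 − 11.0)/2 = 3.75 m; q_5 = 0.60 × 0.66 × 3.75 = 1.485 m³/s
w_6 = (20.0 − 16.3)/2 = 1.85 m; q_6 = 0.49 × 0.48 × 1.85 = 0.4351 m³/s
w_7 = (22.6 − 18.5)/2 = 2.05 m; q_7 = 0.39 × 0.47 × 2.05 = 0.3758 m³/s
w_8 = (22.6 − 20.0)/2 = 1.3 m; q_8 = 0.22 × 0.18 × 1.3 = 0.05148 m³/s
Q = Σ qᵢ = 7.041 m³/s

7.04 m³/s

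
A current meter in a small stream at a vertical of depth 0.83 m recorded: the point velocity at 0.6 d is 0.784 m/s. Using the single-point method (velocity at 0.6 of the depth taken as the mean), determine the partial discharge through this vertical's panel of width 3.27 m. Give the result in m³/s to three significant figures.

2.13 m³/s

v̄ = v₀.₆ = 0.784 m/s
q = v̄ × d × w = 0.7840 × 0.83 × 3.27 = 2.128 m³/s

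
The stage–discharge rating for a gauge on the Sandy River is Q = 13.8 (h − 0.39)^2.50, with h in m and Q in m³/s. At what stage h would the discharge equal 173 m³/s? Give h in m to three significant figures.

h − h₀ = (Q/C)^(1/b) = (173/13.8)^(1/2.50) = 2.750 m
h = 0.39 + 2.750 = 3.140 m

3.14 m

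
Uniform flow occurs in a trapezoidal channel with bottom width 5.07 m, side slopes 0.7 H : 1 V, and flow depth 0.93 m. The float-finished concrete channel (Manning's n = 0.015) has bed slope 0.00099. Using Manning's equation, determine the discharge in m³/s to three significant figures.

A = (b + z·y)·y = (5.07 + 0.7×0.93)×0.93 = 5.321 m²
P = b + 2y√(1+z²) = 5.07 + 2×0.93×√(1+0.7²) = 7.340 m
R = A/P = 5.321/7.340 = 0.7248 m
Q = (1/n)·A·R^(2/3)·S^(1/2) = (1/0.015) × 5.321 × 0.7248^(2/3) × 0.00099^(1/2) = 9.005 m³/s

9.01 m³/s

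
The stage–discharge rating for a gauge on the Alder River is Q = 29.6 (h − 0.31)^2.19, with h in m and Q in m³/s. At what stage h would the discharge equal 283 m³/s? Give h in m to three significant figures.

3.11 m

h − h₀ = (Q/C)^(1/b) = (283/29.6)^(1/2.19) = 2.804 m
h = 0.31 + 2.804 = 3.114 m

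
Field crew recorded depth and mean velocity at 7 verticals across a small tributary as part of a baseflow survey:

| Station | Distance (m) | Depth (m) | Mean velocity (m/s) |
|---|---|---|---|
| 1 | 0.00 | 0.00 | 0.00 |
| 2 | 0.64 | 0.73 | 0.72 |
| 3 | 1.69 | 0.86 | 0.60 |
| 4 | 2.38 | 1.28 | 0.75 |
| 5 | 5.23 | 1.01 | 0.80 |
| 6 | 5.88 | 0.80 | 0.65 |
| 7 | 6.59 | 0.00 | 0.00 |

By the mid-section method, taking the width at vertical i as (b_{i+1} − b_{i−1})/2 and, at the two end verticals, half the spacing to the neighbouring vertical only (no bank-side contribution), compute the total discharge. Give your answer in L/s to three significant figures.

4360 L/s

w_2 = (1.69 − 0.00)/2 = 0.845 m; q_2 = 0.72 × 0.73 × 0.845 = 0.4441 m³/s
w_3 = (2.38 − 0.64)/2 = 0.87 m; q_3 = 0.60 × 0.86 × 0.87 = 0.4489 m³/s
w_4 = (5.23 − 1.69)/2 = 1.77 m; q_4 = 0.75 × 1.28 × 1.77 = 1.699 m³/s
w_5 = (5.88 − 2.38)/2 = 1.75 m; q_5 = 0.80 × 1.01 × 1.75 = 1.414 m³/s
w_6 = (6.59 − 5.23)/2 = 0.68 m; q_6 = 0.65 × 0.80 × 0.68 = 0.3536 m³/s
Stations 1, 7 contribute zero (depth or velocity is 0).
Q = Σ qᵢ = 4.360 m³/s
= 4.360 × 1000 = 4360 L/s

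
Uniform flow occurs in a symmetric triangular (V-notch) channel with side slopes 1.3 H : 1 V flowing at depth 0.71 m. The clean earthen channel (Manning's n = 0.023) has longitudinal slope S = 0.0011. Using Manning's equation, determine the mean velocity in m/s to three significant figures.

A = z·y² = 1.3×0.71² = 0.6553 m²
P = 2y√(1+z²) = 2×0.71×√(1+1.3²) = 2.329 m
R = A/P = 0.6553/2.329 = 0.2814 m
Q = (1/n)·A·R^(2/3)·S^(1/2) = (1/0.023) × 0.6553 × 0.2814^(2/3) × 0.0011^(1/2) = 0.4058 m³/s
V = Q/A = 0.4058/0.6553 = 0.6192 m/s

0.619 m/s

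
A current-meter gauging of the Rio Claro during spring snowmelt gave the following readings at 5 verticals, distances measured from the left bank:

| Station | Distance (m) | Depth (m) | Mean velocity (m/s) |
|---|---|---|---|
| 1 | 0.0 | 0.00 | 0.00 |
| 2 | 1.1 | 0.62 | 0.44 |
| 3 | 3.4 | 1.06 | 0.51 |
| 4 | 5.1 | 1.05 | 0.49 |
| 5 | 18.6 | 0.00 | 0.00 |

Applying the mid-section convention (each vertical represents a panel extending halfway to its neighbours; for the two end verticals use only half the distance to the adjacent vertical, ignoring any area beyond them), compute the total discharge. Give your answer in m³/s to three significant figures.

5.46 m³/s

w_2 = (3.4 − 0.0)/2 = 1.7 m; q_2 = 0.44 × 0.62 × 1.7 = 0.4638 m³/s
w_3 = (5.1 − 1.1)/2 = 2 m; q_3 = 0.51 × 1.06 × 2 = 1.081 m³/s
w_4 = (18.6 − 3.4)/2 = 7.6 m; q_4 = 0.49 × 1.05 × 7.6 = 3.910 m³/s
Stations 1, 5 contribute zero (depth or velocity is 0).
Q = Σ qᵢ = 5.455 m³/s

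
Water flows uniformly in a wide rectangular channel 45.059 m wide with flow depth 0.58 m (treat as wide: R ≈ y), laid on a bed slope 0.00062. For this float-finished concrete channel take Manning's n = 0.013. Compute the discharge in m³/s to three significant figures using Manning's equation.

34.8 m³/s

A = b·y = 45.059 × 0.58 = 26.13 m²
Wide channel: R ≈ y = 0.58 m
Q = (1/n)·A·R^(2/3)·S^(1/2) = (1/0.013) × 26.13 × 0.5800^(2/3) × 0.00062^(1/2) = 34.81 m³/s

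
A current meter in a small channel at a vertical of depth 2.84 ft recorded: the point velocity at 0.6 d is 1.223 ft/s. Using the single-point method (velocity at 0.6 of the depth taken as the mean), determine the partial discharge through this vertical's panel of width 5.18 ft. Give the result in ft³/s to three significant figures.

18.0 ft³/s

v̄ = v₀.₆ = 1.223 ft/s
q = v̄ × d × w = 1.223 × 2.84 × 5.18 = 17.99 ft³/s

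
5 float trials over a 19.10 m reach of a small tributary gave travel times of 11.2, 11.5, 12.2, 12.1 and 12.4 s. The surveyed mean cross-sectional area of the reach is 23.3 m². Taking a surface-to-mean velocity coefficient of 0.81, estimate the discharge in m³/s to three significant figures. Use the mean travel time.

30.3 m³/s

t̄ = (11.2 + 11.5 + 12.2 + 12.1 + 12.4) / 5 = 11.88 s
v_surface = L / t̄ = 19.10 / 11.88 = 1.608 m/s
v_mean = 0.81 × 1.608 = 1.302 m/s
Q = A × v_mean = 23.3 × 1.302 = 30.34 m³/s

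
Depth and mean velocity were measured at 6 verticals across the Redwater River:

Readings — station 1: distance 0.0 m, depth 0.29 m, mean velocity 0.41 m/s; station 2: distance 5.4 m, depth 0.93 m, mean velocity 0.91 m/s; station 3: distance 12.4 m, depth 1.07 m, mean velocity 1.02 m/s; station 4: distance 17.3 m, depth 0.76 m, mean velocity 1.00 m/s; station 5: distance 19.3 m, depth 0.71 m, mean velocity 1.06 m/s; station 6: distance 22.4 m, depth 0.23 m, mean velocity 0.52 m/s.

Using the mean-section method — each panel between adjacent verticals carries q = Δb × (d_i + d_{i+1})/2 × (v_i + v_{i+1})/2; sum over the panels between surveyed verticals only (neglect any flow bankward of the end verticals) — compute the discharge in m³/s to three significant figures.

Panel 1-2: Δb = 5.4 m, d̄ = (0.29+0.93)/2 = 0.61, v̄ = (0.41+0.91)/2 = 0.66 → q = 5.4×0.61×0.66 = 2.174 m³/s
Panel 2-3: Δb = 7 m, d̄ = (0.93+1.07)/2 = 1, v̄ = (0.91+1.02)/2 = 0.965 → q = 7×1×0.965 = 6.755 m³/s
Panel 3-4: Δb = 4.9 m, d̄ = (1.07+0.76)/2 = 0.915, v̄ = (1.02+1.00)/2 = 1.01 → q = 4.9×0.915×1.01 = 4.528 m³/s
Panel 4-5: Δb = 2 m, d̄ = (0.76+0.71)/2 = 0.735, v̄ = (1.00+1.06)/2 = 1.03 → q = 2×0.735×1.03 = 1.514 m³/s
Panel 5-6: Δb = 3.1 m, d̄ = (0.71+0.23)/2 = 0.47, v̄ = (1.06+0.52)/2 = 0.79 → q = 3.1×0.47×0.79 = 1.151 m³/s
Q = Σ q = 16.12 m³/s

16.1 m³/s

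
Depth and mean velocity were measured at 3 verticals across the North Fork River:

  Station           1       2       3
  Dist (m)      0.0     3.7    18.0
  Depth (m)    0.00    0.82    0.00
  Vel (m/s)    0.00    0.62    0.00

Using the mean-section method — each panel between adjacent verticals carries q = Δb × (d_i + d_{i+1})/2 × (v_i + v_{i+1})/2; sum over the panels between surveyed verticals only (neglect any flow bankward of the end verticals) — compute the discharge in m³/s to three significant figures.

Panel 1-2: Δb = 3.7 m, d̄ = (0.00+0.82)/2 = 0.41, v̄ = (0.00+0.62)/2 = 0.31 → q = 3.7×0.41×0.31 = 0.4703 m³/s
Panel 2-3: Δb = 14.3 m, d̄ = (0.82+0.00)/2 = 0.41, v̄ = (0.62+0.00)/2 = 0.31 → q = 14.3×0.41×0.31 = 1.818 m³/s
Q = Σ q = 2.288 m³/s

2.29 m³/s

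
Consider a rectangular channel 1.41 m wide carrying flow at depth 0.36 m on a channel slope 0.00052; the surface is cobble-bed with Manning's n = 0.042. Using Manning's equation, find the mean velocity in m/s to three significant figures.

0.209 m/s

A = b·y = 1.41 × 0.36 = 0.5076 m²
P = b + 2y = 1.41 + 2×0.36 = 2.130 m
R = A/P = 0.5076/2.130 = 0.2383 m
Q = (1/n)·A·R^(2/3)·S^(1/2) = (1/0.042) × 0.5076 × 0.2383^(2/3) × 0.00052^(1/2) = 0.1059 m³/s
V = Q/A = 0.1059/0.5076 = 0.2087 m/s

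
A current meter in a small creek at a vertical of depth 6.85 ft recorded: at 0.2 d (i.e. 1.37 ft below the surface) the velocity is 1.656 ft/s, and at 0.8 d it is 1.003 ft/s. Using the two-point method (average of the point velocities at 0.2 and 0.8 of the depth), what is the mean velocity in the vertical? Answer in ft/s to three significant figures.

v̄ = (1.656 + 1.003) / 2 = 1.330 ft/s

1.33 ft/s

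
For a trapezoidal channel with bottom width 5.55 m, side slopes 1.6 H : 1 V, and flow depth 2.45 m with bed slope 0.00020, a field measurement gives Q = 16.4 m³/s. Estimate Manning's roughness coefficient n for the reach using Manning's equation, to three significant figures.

0.0270

A = (b + z·y)·y = (5.55 + 1.6×2.45)×2.45 = 23.20 m²
P = b + 2y√(1+z²) = 5.55 + 2×2.45×√(1+1.6²) = 14.80 m
R = A/P = 23.20/14.80 = 1.568 m
n = (1/Q)·A·R^(2/3)·S^(1/2) = (1/16.4) × 23.20 × 1.350 × 0.01414 = 0.02701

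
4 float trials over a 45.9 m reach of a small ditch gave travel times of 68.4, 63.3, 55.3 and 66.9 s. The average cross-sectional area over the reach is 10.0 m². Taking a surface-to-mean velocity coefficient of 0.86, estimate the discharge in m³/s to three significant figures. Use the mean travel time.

t̄ = (68.4 + 63.3 + 55.3 + 66.9) / 4 = 63.475 s
v_surface = L / t̄ = 45.9 / 63.475 = 0.7231 m/s
v_mean = 0.86 × 0.7231 = 0.6219 m/s
Q = A × v_mean = 10.0 × 0.6219 = 6.219 m³/s

6.22 m³/s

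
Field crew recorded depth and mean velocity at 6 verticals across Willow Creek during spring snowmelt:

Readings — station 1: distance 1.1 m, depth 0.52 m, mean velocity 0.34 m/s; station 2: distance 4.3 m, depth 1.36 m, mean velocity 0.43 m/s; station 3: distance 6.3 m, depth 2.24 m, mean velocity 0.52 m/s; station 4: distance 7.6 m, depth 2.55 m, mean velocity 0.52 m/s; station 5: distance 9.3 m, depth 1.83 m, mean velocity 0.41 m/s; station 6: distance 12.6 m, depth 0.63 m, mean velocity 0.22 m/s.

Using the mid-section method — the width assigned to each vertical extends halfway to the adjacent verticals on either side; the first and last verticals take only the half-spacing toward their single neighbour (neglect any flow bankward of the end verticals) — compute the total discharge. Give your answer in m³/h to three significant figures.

w_1 = (4.3 − 1.1)/2 = 1.6 m; q_1 = 0.34 × 0.52 × 1.6 = 0.2829 m³/s
w_2 = (6.3 − 1.1)/2 = 2.6 m; q_2 = 0.43 × 1.36 × 2.6 = 1.520 m³/s
w_3 = (7.6 − 4.3)/2 = 1.65 m; q_3 = 0.52 × 2.24 × 1.65 = 1.922 m³/s
w_4 = (9.3 − 6.3)/2 = 1.5 m; q_4 = 0.52 × 2.55 × 1.5 = 1.989 m³/s
w_5 = (12.6 − 7.6)/2 = 2.5 m; q_5 = 0.41 × 1.83 × 2.5 = 1.876 m³/s
w_6 = (12.6 − 9.3)/2 = 1.65 m; q_6 = 0.22 × 0.63 × 1.65 = 0.2287 m³/s
Q = Σ qᵢ = 7.819 m³/s
= 7.819 × 3600 = 28150 m³/h

28100 m³/h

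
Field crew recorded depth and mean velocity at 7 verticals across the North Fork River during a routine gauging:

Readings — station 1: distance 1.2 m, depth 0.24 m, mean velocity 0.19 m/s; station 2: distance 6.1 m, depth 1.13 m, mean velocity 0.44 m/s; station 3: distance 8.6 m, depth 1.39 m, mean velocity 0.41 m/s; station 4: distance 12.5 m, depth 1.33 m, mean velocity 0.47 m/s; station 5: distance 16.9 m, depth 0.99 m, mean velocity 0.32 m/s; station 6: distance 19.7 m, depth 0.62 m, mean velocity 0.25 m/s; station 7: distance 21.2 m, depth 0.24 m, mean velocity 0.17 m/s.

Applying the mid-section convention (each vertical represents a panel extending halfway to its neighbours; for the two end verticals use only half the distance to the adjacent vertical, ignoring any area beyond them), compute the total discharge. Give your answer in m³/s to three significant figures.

7.87 m³/s

w_1 = (6.1 − 1.2)/2 = 2.45 m; q_1 = 0.19 × 0.24 × 2.45 = 0.1117 m³/s
w_2 = (8.6 − 1.2)/2 = 3.7 m; q_2 = 0.44 × 1.13 × 3.7 = 1.840 m³/s
w_3 = (12.5 − 6.1)/2 = 3.2 m; q_3 = 0.41 × 1.39 × 3.2 = 1.824 m³/s
w_4 = (16.9 − 8.6)/2 = 4.15 m; q_4 = 0.47 × 1.33 × 4.15 = 2.594 m³/s
w_5 = (19.7 − 12.5)/2 = 3.6 m; q_5 = 0.32 × 0.99 × 3.6 = 1.140 m³/s
w_6 = (21.2 − 16.9)/2 = 2.15 m; q_6 = 0.25 × 0.62 × 2.15 = 0.3333 m³/s
w_7 = (21.2 − 19.7)/2 = 0.75 m; q_7 = 0.17 × 0.24 × 0.75 = 0.03060 m³/s
Q = Σ qᵢ = 7.874 m³/s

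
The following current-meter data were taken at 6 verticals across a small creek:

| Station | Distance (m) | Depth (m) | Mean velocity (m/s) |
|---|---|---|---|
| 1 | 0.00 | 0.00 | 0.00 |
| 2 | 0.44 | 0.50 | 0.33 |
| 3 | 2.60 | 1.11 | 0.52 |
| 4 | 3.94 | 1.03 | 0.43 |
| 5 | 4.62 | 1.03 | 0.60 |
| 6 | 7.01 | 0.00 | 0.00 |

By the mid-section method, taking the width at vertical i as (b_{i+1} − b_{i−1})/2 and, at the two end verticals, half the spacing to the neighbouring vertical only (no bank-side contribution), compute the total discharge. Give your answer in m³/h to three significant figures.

9430 m³/h

w_2 = (2.60 − 0.00)/2 = 1.3 m; q_2 = 0.33 × 0.50 × 1.3 = 0.2145 m³/s
w_3 = (3.94 − 0.44)/2 = 1.75 m; q_3 = 0.52 × 1.11 × 1.75 = 1.010 m³/s
w_4 = (4.62 − 2.60)/2 = 1.01 m; q_4 = 0.43 × 1.03 × 1.01 = 0.4473 m³/s
w_5 = (7.01 − 3.94)/2 = 1.535 m; q_5 = 0.60 × 1.03 × 1.535 = 0.9486 m³/s
Stations 1, 6 contribute zero (depth or velocity is 0).
Q = Σ qᵢ = 2.621 m³/s
= 2.621 × 3600 = 9434 m³/h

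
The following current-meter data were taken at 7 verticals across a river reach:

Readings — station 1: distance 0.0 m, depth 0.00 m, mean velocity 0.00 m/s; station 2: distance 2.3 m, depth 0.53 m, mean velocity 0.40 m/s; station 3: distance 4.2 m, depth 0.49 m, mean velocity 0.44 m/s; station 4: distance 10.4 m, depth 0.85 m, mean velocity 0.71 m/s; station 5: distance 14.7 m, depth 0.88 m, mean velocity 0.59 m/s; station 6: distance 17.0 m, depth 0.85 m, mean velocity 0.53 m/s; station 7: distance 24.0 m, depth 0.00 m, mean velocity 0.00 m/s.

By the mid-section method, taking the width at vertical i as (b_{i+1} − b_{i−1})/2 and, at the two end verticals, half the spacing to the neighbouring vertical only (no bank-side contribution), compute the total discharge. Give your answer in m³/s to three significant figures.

w_2 = (4.2 − 0.0)/2 = 2.1 m; q_2 = 0.40 × 0.53 × 2.1 = 0.4452 m³/s
w_3 = (10.4 − 2.3)/2 = 4.05 m; q_3 = 0.44 × 0.49 × 4.05 = 0.8732 m³/s
w_4 = (14.7 − 4.2)/2 = 5.25 m; q_4 = 0.71 × 0.85 × 5.25 = 3.168 m³/s
w_5 = (17.0 − 10.4)/2 = 3.3 m; q_5 = 0.59 × 0.88 × 3.3 = 1.713 m³/s
w_6 = (24.0 − 14.7)/2 = 4.65 m; q_6 = 0.53 × 0.85 × 4.65 = 2.095 m³/s
Stations 1, 7 contribute zero (depth or velocity is 0).
Q = Σ qᵢ = 8.295 m³/s

8.29 m³/s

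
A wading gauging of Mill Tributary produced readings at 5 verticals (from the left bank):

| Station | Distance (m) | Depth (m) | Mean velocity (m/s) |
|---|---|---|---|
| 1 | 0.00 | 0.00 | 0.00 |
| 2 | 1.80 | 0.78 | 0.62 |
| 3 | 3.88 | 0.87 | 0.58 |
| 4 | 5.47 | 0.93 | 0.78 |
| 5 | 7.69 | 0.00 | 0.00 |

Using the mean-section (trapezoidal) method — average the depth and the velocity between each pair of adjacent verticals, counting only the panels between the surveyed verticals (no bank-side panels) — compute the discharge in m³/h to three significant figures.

Panel 1-2: Δb = 1.8 m, d̄ = (0.00+0.78)/2 = 0.39, v̄ = (0.00+0.62)/2 = 0.31 → q = 1.8×0.39×0.31 = 0.2176 m³/s
Panel 2-3: Δb = 2.08 m, d̄ = (0.78+0.87)/2 = 0.825, v̄ = (0.62+0.58)/2 = 0.6 → q = 2.08×0.825×0.6 = 1.030 m³/s
Panel 3-4: Δb = 1.59 m, d̄ = (0.87+0.93)/2 = 0.9, v̄ = (0.58+0.78)/2 = 0.68 → q = 1.59×0.9×0.68 = 0.9731 m³/s
Panel 4-5: Δb = 2.22 m, d̄ = (0.93+0.00)/2 = 0.465, v̄ = (0.78+0.00)/2 = 0.39 → q = 2.22×0.465×0.39 = 0.4026 m³/s
Q = Σ q = 2.623 m³/s
= 2.623 × 3600 = 9442 m³/h

9440 m³/h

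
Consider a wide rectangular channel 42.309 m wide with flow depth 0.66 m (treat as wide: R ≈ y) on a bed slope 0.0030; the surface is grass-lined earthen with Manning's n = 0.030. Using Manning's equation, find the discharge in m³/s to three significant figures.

A = b·y = 42.309 × 0.66 = 27.92 m²
Wide channel: R ≈ y = 0.66 m
Q = (1/n)·A·R^(2/3)·S^(1/2) = (1/0.030) × 27.92 × 0.6600^(2/3) × 0.0030^(1/2) = 38.65 m³/s

38.6 m³/s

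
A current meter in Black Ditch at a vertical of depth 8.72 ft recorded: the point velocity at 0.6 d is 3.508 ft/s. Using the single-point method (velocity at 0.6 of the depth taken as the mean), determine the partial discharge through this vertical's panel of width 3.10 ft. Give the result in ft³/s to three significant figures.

v̄ = v₀.₆ = 3.508 ft/s
q = v̄ × d × w = 3.508 × 8.72 × 3.10 = 94.83 ft³/s

94.8 ft³/s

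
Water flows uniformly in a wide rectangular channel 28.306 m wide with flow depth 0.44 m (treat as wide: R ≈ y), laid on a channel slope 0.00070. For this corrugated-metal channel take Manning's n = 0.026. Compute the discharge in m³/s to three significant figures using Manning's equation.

7.33 m³/s

A = b·y = 28.306 × 0.44 = 12.45 m²
Wide channel: R ≈ y = 0.44 m
Q = (1/n)·A·R^(2/3)·S^(1/2) = (1/0.026) × 12.45 × 0.4400^(2/3) × 0.00070^(1/2) = 7.332 m³/s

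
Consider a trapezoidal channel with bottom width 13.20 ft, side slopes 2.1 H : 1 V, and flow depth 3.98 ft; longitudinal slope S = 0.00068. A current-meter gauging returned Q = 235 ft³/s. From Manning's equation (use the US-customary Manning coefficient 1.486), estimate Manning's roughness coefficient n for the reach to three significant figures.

0.0275

A = (b + z·y)·y = (13.20 + 2.1×3.98)×3.98 = 85.80 ft²
P = b + 2y√(1+z²) = 13.20 + 2×3.98×√(1+2.1²) = 31.71 ft
R = A/P = 85.80/31.71 = 2.705 ft
n = (1.486/Q)·A·R^(2/3)·S^(1/2) = (1.486/235) × 85.80 × 1.942 × 0.02608 = 0.02747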